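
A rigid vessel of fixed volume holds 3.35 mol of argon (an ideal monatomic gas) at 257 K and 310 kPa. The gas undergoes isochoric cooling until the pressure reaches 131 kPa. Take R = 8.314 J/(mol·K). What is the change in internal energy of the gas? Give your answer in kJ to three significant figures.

Constant volume ⇒ W = 0, so Q = ΔU = nCᵥΔT with Cᵥ = 3R/2 = 12.47 J/(mol·K).
At constant V, T₂/T₁ = P₂/P₁ ⇒ ΔT = T₁(P₂/P₁ − 1) = 257·(131/310 − 1) = -148.4 K.
ΔU = (3.35)(12.47)(-148.4) = -6200 J.

ΔU ≈ -6.20 kJ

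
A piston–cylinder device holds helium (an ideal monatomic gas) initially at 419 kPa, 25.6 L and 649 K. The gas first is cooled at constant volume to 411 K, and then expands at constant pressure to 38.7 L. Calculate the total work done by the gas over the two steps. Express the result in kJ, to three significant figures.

W_total ≈ 3.48 kJ

Step 1 (isochoric): W = 0 (constant volume).
After step 1: P = 265.3 kPa (V unchanged).
Step 2 (isobaric): W = PΔV = (265.3 kPa)(38.7 − 25.6 L) = 3476 J.
W_total = 0 + 3476 = 3476 J.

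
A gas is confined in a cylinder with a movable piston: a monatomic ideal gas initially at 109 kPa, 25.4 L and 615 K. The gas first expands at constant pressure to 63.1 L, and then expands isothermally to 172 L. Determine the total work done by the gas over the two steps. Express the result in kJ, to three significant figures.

Step 1 (isobaric): W = PΔV = (109 kPa)(63.1 − 25.4 L) = 4109 J.
After step 1: P = 109 kPa, V = 63.1 L, T = 1528 K.
Step 2 (isothermal): W = P₁V₁ ln(V₂/V₁) = (6878) ln(172/63.1) = 6897 J.
W_total = 4109 + 6897 = 11006 J.

W_total ≈ 11.0 kJ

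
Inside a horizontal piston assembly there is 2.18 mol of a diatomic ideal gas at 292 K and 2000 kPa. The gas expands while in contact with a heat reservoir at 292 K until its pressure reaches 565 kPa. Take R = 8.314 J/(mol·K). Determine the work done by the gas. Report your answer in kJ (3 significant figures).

W ≈ 6.69 kJ

Isothermal process: W = nRT ln(V₂/V₁) = nRT ln(P₁/P₂).
W = (2.18)(8.314)(292) × ln(2000/565)
  = 5292 × ln(3.54) = 5292 × 1.264
W_by_gas = 6690 J.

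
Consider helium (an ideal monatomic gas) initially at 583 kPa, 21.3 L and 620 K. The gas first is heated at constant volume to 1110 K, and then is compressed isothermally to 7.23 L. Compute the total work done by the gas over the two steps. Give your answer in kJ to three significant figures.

Step 1 (isochoric): W = 0 (constant volume).
After step 1: P = 1044 kPa (V unchanged).
Step 2 (isothermal): W = P₁V₁ ln(V₂/V₁) = (22232) ln(7.23/21.3) = -24021 J.
W_total = 0 − 24021 = -24021 J.

W_total ≈ -24.0 kJ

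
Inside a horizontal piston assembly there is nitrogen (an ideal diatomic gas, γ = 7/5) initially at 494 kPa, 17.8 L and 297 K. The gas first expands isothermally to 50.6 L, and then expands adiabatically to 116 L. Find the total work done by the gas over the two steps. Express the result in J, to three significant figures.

Step 1 (isothermal): W = P₁V₁ ln(V₂/V₁) = (8793) ln(50.6/17.8) = 9187 J.
After step 1: P = 173.8 kPa, V = 50.6 L, T = 297 K.
Step 2 (adiabatic): W = (P₁V₁ − P₂V₂)/(γ−1) = (8793 − 6310)/0.4 = 6208 J.
W_total = 9187 + 6208 = 15395 J.

W_total ≈ 15400 J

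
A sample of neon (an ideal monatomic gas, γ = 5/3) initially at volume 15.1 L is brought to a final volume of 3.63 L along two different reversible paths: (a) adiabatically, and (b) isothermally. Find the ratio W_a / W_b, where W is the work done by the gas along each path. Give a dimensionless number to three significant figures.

Path (a) adiabatic: W = P₁V₁(1 − (V₁/V₂)^(γ−1))/(γ−1) → W_a/(P₁V₁) = -2.38.
Path (b) isothermal: W = P₁V₁ ln(V₂/V₁) → W_b/(P₁V₁) = -1.425.
W_a / W_b = -2.38 / -1.425 = 1.669.

W_a / W_b ≈ 1.67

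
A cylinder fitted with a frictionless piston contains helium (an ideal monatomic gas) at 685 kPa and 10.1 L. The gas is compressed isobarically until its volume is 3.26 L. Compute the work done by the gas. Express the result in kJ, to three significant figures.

Isobaric: W = P ΔV.
W = (685 kPa)(3.26 − 10.1 L) = (685)(-6.84) = -4685 J.

W ≈ -4.69 kJ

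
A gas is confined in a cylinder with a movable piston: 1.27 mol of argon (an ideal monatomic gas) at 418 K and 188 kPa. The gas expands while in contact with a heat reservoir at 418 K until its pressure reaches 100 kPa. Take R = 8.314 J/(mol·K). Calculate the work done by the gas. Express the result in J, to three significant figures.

W ≈ 2790 J

Isothermal process: W = nRT ln(V₂/V₁) = nRT ln(P₁/P₂).
W = (1.27)(8.314)(418) × ln(188/100)
  = 4414 × ln(1.88) = 4414 × 0.6313
W_by_gas = 2786 J.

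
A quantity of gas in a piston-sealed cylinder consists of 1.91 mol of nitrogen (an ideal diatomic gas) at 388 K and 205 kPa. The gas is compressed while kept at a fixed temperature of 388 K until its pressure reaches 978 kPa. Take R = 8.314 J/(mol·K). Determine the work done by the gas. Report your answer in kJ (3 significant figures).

Isothermal process: W = nRT ln(V₂/V₁) = nRT ln(P₁/P₂).
W = (1.91)(8.314)(388) × ln(205/978)
  = 6161 × ln(0.2096) = 6161 × -1.562
W_by_gas = -9627 J.

W ≈ -9.63 kJ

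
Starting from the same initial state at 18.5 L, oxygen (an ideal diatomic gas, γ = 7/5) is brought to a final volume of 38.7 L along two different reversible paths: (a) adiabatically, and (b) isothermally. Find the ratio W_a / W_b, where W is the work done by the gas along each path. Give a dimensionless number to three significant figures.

W_a / W_b ≈ 0.866

Path (a) adiabatic: W = P₁V₁(1 − (V₁/V₂)^(γ−1))/(γ−1) → W_a/(P₁V₁) = 0.6391.
Path (b) isothermal: W = P₁V₁ ln(V₂/V₁) → W_b/(P₁V₁) = 0.7381.
W_a / W_b = 0.6391 / 0.7381 = 0.8659.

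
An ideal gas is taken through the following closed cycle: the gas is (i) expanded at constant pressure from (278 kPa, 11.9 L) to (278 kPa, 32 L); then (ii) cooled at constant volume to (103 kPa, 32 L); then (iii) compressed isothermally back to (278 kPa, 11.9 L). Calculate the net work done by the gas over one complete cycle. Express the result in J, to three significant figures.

Leg (i): W = PΔV = (278)(32 − 11.9) = 5588 J.
Leg (ii): W = 0.
Leg (iii): W = PᵢVᵢ ln(V_f/Vᵢ) = (3296) ln(11.9/32) = -3260 J.
W_net = 5588 − 3260 = 2327 J.

W_net ≈ 2330 J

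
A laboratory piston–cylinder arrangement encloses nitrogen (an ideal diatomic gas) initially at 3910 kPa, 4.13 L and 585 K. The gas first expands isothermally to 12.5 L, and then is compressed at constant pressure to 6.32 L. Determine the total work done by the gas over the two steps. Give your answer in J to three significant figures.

Step 1 (isothermal): W = P₁V₁ ln(V₂/V₁) = (16148) ln(12.5/4.13) = 17883 J.
After step 1: P = 1292 kPa, V = 12.5 L, T = 585 K.
Step 2 (isobaric): W = PΔV = (1292 kPa)(6.32 − 12.5 L) = -7984 J.
W_total = 17883 − 7984 = 9900 J.

W_total ≈ 9900 J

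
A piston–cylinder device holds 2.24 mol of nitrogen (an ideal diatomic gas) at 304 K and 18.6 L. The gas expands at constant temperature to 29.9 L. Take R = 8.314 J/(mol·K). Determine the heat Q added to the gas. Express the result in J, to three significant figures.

Isothermal ⇒ ΔU = 0, so Q = W = nRT ln(V₂/V₁).
Q = (2.24)(8.314)(304) ln(29.9/18.6) = 5662 × 0.4747 = 2687 J.

Q ≈ 2690 J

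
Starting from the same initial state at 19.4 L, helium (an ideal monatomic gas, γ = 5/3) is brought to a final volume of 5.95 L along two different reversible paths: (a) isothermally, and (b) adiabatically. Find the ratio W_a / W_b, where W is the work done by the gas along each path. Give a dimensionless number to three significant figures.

Path (a) isothermal: W = P₁V₁ ln(V₂/V₁) → W_a/(P₁V₁) = -1.182.
Path (b) adiabatic: W = P₁V₁(1 − (V₁/V₂)^(γ−1))/(γ−1) → W_b/(P₁V₁) = -1.798.
W_a / W_b = -1.182 / -1.798 = 0.6572.

W_a / W_b ≈ 0.657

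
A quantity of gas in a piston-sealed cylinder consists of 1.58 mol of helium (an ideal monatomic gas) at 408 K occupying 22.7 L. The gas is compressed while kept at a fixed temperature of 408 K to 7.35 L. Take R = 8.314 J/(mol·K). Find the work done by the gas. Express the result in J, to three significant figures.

W ≈ -6040 J

Isothermal: W = nRT ln(V₂/V₁).
W = (1.58)(8.314)(408) × ln(7.35/22.7)
  = 5360 × -1.128
W_by_gas = -6044 J.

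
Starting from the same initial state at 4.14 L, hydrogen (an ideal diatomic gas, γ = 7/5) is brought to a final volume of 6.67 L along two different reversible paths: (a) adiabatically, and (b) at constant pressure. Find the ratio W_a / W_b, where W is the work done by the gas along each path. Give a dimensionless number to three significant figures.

W_a / W_b ≈ 0.710

Path (a) adiabatic: W = P₁V₁(1 − (V₁/V₂)^(γ−1))/(γ−1) → W_a/(P₁V₁) = 0.4342.
Path (b) isobaric: W = P₁(V₂ − V₁) → W_b/(P₁V₁) = 0.6111.
W_a / W_b = 0.4342 / 0.6111 = 0.7105.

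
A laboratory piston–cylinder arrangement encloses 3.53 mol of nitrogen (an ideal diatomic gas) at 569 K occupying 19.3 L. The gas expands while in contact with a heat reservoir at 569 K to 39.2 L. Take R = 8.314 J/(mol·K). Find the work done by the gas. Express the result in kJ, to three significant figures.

Isothermal: W = nRT ln(V₂/V₁).
W = (3.53)(8.314)(569) × ln(39.2/19.3)
  = 16699 × 0.7086
W_by_gas = 11833 J.

W ≈ 11.8 kJ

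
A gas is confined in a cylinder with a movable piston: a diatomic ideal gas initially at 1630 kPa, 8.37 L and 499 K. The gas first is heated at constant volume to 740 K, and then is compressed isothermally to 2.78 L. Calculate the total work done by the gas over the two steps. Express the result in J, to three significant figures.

W_total ≈ -22300 J

Step 1 (isochoric): W = 0 (constant volume).
After step 1: P = 2417 kPa (V unchanged).
Step 2 (isothermal): W = P₁V₁ ln(V₂/V₁) = (20232) ln(2.78/8.37) = -22300 J.
W_total = 0 − 22300 = -22300 J.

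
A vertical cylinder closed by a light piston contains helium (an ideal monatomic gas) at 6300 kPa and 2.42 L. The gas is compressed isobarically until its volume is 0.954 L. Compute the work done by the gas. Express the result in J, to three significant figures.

Isobaric: W = P ΔV.
W = (6300 kPa)(0.954 − 2.42 L) = (6300)(-1.466) = -9236 J.

W ≈ -9240 J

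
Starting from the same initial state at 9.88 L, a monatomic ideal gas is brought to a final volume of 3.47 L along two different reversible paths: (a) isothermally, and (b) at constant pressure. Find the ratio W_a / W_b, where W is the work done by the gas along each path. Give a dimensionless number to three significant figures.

W_a / W_b ≈ 1.61

Path (a) isothermal: W = P₁V₁ ln(V₂/V₁) → W_a/(P₁V₁) = -1.046.
Path (b) isobaric: W = P₁(V₂ − V₁) → W_b/(P₁V₁) = -0.6488.
W_a / W_b = -1.046 / -0.6488 = 1.613.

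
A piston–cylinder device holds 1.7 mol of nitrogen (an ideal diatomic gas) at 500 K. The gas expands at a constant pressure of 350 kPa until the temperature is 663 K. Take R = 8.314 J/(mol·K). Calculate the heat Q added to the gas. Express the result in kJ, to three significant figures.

Q ≈ 8.06 kJ

Isobaric: W = nRΔT = (1.7)(8.314)(163) = 2304 J.
ΔU = nCᵥΔT with Cᵥ = 5R/2: ΔU = (1.7)(20.79)(163) = 5760 J.
Q = ΔU + W = 5760 + 2304 = 8063 J.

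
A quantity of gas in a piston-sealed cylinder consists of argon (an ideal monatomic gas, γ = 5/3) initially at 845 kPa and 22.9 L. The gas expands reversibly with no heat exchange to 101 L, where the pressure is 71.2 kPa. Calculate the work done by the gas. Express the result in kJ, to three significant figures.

W ≈ 18.2 kJ

Adiabatic: W = (P₁V₁ − P₂V₂)/(γ − 1) with γ = 5/3.
P₁V₁ = 19350 J, P₂V₂ = 7191 J.
W = (19350 − 7191) / 0.6667 = 18239 J.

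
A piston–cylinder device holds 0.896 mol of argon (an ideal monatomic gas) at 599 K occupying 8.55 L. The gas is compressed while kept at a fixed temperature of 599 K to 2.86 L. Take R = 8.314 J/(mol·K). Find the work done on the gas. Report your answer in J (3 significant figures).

Isothermal: W = nRT ln(V₂/V₁).
W = (0.896)(8.314)(599) × ln(2.86/8.55)
  = 4462 × -1.095
W_by_gas = -4887 J; work on gas = −W_by = 4887 J.

W ≈ 4890 J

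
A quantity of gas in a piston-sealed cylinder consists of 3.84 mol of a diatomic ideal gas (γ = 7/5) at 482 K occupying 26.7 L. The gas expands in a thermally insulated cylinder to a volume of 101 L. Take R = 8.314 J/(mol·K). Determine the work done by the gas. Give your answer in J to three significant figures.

Adiabatic: TV^(γ−1) = const with γ = 7/5.
T₂ = T₁ (V₁/V₂)^(γ−1) = 482 × (26.7/101)^0.4 = 482 × 0.5873 = 283.1 K.
W_by = nCᵥ(T₁ − T₂) = (3.84)(20.79)(482 − 283.1) = 15876 J.

W ≈ 15900 J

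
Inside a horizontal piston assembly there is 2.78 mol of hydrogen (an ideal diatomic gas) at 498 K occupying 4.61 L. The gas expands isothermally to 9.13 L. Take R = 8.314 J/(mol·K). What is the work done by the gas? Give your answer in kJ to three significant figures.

W ≈ 7.87 kJ

Isothermal: W = nRT ln(V₂/V₁).
W = (2.78)(8.314)(498) × ln(9.13/4.61)
  = 11510 × 0.6833
W_by_gas = 7865 J.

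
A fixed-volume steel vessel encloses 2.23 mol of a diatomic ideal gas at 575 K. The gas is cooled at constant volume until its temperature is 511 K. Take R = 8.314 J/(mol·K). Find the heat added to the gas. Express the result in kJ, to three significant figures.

Q ≈ -2.97 kJ

Constant volume ⇒ W = 0, so Q = ΔU = nCᵥΔT with Cᵥ = 5R/2 = 20.79 J/(mol·K).
ΔU = (2.23)(20.79)(511 − 575) = -2966 J.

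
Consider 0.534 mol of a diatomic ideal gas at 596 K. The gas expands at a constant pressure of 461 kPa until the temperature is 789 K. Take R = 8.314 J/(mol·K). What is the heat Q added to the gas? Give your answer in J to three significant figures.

Isobaric: W = nRΔT = (0.534)(8.314)(193) = 856.9 J.
ΔU = nCᵥΔT with Cᵥ = 5R/2: ΔU = (0.534)(20.79)(193) = 2142 J.
Q = ΔU + W = 2142 + 856.9 = 2999 J.

Q ≈ 3000 J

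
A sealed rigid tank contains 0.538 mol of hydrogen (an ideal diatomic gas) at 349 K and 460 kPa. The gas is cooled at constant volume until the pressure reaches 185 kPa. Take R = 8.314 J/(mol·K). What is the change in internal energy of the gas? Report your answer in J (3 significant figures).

ΔU ≈ -2330 J

Constant volume ⇒ W = 0, so Q = ΔU = nCᵥΔT with Cᵥ = 5R/2 = 20.79 J/(mol·K).
At constant V, T₂/T₁ = P₂/P₁ ⇒ ΔT = T₁(P₂/P₁ − 1) = 349·(185/460 − 1) = -208.6 K.
ΔU = (0.538)(20.79)(-208.6) = -2333 J.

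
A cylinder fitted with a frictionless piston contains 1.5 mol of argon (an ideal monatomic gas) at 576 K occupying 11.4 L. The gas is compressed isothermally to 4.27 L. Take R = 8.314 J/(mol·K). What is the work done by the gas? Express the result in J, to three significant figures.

W ≈ -7050 J

Isothermal: W = nRT ln(V₂/V₁).
W = (1.5)(8.314)(576) × ln(4.27/11.4)
  = 7183 × -0.982
W_by_gas = -7054 J.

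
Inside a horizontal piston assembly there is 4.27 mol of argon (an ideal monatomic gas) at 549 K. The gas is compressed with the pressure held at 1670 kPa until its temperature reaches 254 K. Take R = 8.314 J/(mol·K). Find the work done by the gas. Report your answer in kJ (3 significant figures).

Isobaric: W = P ΔV = nR ΔT.
W = (4.27)(8.314)(254 − 549) = -10473 J.

W ≈ -10.5 kJ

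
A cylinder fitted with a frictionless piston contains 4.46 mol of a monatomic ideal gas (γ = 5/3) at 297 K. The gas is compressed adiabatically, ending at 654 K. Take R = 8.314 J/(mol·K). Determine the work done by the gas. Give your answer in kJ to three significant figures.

Adiabatic ⇒ Q = 0, so W_by = −ΔU = nCᵥ(T₁ − T₂).
Cᵥ = 3R/2 = 12.47 J/(mol·K).
W = (4.46)(12.47)(297 − 654) = -19857 J.

W ≈ -19.9 kJ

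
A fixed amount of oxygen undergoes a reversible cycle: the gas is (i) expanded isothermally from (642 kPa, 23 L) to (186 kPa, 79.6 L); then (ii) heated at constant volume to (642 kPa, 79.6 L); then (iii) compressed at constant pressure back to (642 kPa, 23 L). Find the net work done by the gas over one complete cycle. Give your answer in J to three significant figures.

Leg (i): W = PᵢVᵢ ln(V_f/Vᵢ) = (14766) ln(79.6/23) = 18332 J.
Leg (ii): W = 0.
Leg (iii): W = PΔV = (642)(23 − 79.6) = -36337 J.
W_net = 18332 − 36337 = -18005 J.

W_net ≈ -18000 J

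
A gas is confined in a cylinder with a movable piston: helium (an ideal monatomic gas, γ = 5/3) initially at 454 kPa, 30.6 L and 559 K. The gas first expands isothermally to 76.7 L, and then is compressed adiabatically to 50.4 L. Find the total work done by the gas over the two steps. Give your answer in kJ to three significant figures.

Step 1 (isothermal): W = P₁V₁ ln(V₂/V₁) = (13892) ln(76.7/30.6) = 12766 J.
After step 1: P = 181.1 kPa, V = 76.7 L, T = 559 K.
Step 2 (adiabatic): W = (P₁V₁ − P₂V₂)/(γ−1) = (13892 − 18380)/0.667 = -6732 J.
W_total = 12766 − 6732 = 6034 J.

W_total ≈ 6.03 kJ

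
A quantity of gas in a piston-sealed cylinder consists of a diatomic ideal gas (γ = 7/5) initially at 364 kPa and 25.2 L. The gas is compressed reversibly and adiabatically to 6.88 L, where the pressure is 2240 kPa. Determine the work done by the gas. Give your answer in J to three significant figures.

Adiabatic: W = (P₁V₁ − P₂V₂)/(γ − 1) with γ = 7/5.
P₁V₁ = 9173 J, P₂V₂ = 15411 J.
W = (9173 − 15411) / 0.4 = -15596 J.

W ≈ -15600 J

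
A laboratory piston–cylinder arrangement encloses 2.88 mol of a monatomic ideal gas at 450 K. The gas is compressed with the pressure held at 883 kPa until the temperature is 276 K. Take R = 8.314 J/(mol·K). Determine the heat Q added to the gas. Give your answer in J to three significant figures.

Q ≈ -10400 J

Isobaric: W = nRΔT = (2.88)(8.314)(-174) = -4166 J.
ΔU = nCᵥΔT with Cᵥ = 3R/2: ΔU = (2.88)(12.47)(-174) = -6249 J.
Q = ΔU + W = -6249 − 4166 = -10416 J.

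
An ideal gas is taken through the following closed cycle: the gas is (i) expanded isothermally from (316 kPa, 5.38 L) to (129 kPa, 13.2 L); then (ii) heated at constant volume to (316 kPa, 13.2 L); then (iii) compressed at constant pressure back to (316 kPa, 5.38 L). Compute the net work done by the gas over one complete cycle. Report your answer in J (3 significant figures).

W_net ≈ -945 J

Leg (i): W = PᵢVᵢ ln(V_f/Vᵢ) = (1700) ln(13.2/5.38) = 1526 J.
Leg (ii): W = 0.
Leg (iii): W = PΔV = (316)(5.38 − 13.2) = -2471 J.
W_net = 1526 − 2471 = -945.2 J.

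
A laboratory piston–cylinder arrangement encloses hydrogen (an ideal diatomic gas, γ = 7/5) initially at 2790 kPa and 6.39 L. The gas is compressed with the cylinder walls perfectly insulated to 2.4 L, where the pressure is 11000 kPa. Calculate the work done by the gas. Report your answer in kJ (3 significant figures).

Adiabatic: W = (P₁V₁ − P₂V₂)/(γ − 1) with γ = 7/5.
P₁V₁ = 17828 J, P₂V₂ = 26400 J.
W = (17828 − 26400) / 0.4 = -21430 J.

W ≈ -21.4 kJ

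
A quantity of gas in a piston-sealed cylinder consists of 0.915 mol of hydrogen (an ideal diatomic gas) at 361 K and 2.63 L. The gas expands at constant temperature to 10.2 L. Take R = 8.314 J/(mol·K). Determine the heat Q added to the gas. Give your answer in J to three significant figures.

Q ≈ 3720 J

Isothermal ⇒ ΔU = 0, so Q = W = nRT ln(V₂/V₁).
Q = (0.915)(8.314)(361) ln(10.2/2.63) = 2746 × 1.355 = 3722 J.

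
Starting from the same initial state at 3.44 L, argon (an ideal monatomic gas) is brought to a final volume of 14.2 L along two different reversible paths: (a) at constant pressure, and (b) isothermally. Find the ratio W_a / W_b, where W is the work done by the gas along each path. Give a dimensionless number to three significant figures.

W_a / W_b ≈ 2.21

Path (a) isobaric: W = P₁(V₂ − V₁) → W_a/(P₁V₁) = 3.128.
Path (b) isothermal: W = P₁V₁ ln(V₂/V₁) → W_b/(P₁V₁) = 1.418.
W_a / W_b = 3.128 / 1.418 = 2.206.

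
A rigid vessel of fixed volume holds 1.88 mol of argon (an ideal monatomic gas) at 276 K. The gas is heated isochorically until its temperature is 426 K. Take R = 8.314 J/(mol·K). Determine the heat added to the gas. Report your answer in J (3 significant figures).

Q ≈ 3520 J

Constant volume ⇒ W = 0, so Q = ΔU = nCᵥΔT with Cᵥ = 3R/2 = 12.47 J/(mol·K).
ΔU = (1.88)(12.47)(426 − 276) = 3517 J.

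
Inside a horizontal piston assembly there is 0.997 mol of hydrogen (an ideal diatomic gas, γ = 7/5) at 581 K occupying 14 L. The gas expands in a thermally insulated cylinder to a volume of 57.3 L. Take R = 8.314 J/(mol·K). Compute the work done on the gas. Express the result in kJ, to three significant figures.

W ≈ -5.19 kJ

Adiabatic: TV^(γ−1) = const with γ = 7/5.
T₂ = T₁ (V₁/V₂)^(γ−1) = 581 × (14/57.3)^0.4 = 581 × 0.5691 = 330.6 K.
W_by = nCᵥ(T₁ − T₂) = (0.997)(20.79)(581 − 330.6) = 5188 J.
Work on gas = −W_by = -5188 J.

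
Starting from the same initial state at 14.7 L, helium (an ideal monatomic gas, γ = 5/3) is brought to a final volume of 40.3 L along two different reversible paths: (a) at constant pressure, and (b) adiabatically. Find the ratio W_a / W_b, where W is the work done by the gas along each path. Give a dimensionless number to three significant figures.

W_a / W_b ≈ 2.37

Path (a) isobaric: W = P₁(V₂ − V₁) → W_a/(P₁V₁) = 1.741.
Path (b) adiabatic: W = P₁V₁(1 − (V₁/V₂)^(γ−1))/(γ−1) → W_b/(P₁V₁) = 0.7342.
W_a / W_b = 1.741 / 0.7342 = 2.372.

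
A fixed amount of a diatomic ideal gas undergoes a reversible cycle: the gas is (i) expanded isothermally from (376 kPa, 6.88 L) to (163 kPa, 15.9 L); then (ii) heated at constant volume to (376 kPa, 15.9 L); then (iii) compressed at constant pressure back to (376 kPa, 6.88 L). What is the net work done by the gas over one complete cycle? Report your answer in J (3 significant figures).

Leg (i): W = PᵢVᵢ ln(V_f/Vᵢ) = (2587) ln(15.9/6.88) = 2167 J.
Leg (ii): W = 0.
Leg (iii): W = PΔV = (376)(6.88 − 15.9) = -3392 J.
W_net = 2167 − 3392 = -1224 J.

W_net ≈ -1220 J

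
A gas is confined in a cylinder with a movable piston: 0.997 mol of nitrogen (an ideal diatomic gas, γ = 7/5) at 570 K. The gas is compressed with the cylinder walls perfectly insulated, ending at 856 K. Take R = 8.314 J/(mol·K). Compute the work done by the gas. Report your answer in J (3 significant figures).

W ≈ -5930 J

Adiabatic ⇒ Q = 0, so W_by = −ΔU = nCᵥ(T₁ − T₂).
Cᵥ = 5R/2 = 20.79 J/(mol·K).
W = (0.997)(20.79)(570 − 856) = -5927 J.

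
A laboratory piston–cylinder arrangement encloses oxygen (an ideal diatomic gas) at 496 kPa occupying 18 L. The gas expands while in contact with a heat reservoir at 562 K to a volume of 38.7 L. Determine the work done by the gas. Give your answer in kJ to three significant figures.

Isothermal: W = nRT ln(V₂/V₁) = P₁V₁ ln(V₂/V₁).
P₁V₁ = (496 kPa)(18 L) = 8928 J.
W = 8928 × ln(38.7/18) = 8928 × 0.7655
W_by_gas = 6834 J.

W ≈ 6.83 kJ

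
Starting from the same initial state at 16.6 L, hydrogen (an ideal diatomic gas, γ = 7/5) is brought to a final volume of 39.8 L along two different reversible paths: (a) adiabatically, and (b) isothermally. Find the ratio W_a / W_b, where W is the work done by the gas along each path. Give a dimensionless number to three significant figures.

Path (a) adiabatic: W = P₁V₁(1 − (V₁/V₂)^(γ−1))/(γ−1) → W_a/(P₁V₁) = 0.7379.
Path (b) isothermal: W = P₁V₁ ln(V₂/V₁) → W_b/(P₁V₁) = 0.8745.
W_a / W_b = 0.7379 / 0.8745 = 0.8438.

W_a / W_b ≈ 0.844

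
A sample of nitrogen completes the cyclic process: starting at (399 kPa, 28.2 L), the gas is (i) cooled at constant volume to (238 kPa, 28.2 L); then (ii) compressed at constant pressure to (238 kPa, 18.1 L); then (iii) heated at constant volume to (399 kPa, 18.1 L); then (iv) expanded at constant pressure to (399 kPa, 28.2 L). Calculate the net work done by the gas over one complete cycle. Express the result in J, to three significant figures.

Constant-volume legs do no work.
W(ii) = (238)(18.1 − 28.2) = -2404 J; W(iv) = (399)(28.2 − 18.1) = 4030 J.
W_net = -2404 + 4030 = 1626 J (the clockwise enclosed area).

W_net ≈ 1630 J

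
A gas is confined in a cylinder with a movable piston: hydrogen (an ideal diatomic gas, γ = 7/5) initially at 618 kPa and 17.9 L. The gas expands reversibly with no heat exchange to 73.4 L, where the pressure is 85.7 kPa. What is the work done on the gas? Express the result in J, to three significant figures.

Adiabatic: W = (P₁V₁ − P₂V₂)/(γ − 1) with γ = 7/5.
P₁V₁ = 11062 J, P₂V₂ = 6290 J.
W = (11062 − 6290) / 0.4 = 11930 J.
Work on gas = −W_by = -11930 J.

W ≈ -11900 J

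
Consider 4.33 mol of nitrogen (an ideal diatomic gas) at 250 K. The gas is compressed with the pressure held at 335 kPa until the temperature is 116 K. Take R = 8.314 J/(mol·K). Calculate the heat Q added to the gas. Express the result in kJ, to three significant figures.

Isobaric: W = nRΔT = (4.33)(8.314)(-134) = -4824 J.
ΔU = nCᵥΔT with Cᵥ = 5R/2: ΔU = (4.33)(20.79)(-134) = -12060 J.
Q = ΔU + W = -12060 − 4824 = -16884 J.

Q ≈ -16.9 kJ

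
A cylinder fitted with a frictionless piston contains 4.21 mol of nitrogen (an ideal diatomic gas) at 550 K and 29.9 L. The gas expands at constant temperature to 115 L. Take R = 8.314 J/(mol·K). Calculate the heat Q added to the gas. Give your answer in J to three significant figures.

Q ≈ 25900 J

Isothermal ⇒ ΔU = 0, so Q = W = nRT ln(V₂/V₁).
Q = (4.21)(8.314)(550) ln(115/29.9) = 19251 × 1.347 = 25933 J.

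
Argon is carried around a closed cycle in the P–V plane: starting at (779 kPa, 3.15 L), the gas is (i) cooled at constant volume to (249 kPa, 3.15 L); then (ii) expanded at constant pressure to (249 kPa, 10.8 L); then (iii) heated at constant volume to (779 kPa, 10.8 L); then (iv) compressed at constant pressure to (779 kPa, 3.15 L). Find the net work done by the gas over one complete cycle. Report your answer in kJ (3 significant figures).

W_net ≈ -4.05 kJ

Constant-volume legs do no work.
W(ii) = (249)(10.8 − 3.15) = 1905 J; W(iv) = (779)(3.15 − 10.8) = -5959 J.
W_net = 1905 − 5959 = -4054 J (the counter-clockwise enclosed area).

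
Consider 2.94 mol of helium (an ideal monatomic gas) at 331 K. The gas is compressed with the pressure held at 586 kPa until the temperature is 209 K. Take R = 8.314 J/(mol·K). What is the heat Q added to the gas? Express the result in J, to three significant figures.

Isobaric: W = nRΔT = (2.94)(8.314)(-122) = -2982 J.
ΔU = nCᵥΔT with Cᵥ = 3R/2: ΔU = (2.94)(12.47)(-122) = -4473 J.
Q = ΔU + W = -4473 − 2982 = -7455 J.

Q ≈ -7460 J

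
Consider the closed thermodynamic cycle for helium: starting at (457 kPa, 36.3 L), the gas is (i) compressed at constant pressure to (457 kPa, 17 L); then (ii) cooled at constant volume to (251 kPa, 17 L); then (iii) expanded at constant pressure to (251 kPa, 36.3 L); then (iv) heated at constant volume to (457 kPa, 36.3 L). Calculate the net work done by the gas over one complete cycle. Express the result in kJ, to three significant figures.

W_net ≈ -3.98 kJ

Constant-volume legs do no work.
W(i) = (457)(17 − 36.3) = -8820 J; W(iii) = (251)(36.3 − 17) = 4844 J.
W_net = -8820 + 4844 = -3976 J (the counter-clockwise enclosed area).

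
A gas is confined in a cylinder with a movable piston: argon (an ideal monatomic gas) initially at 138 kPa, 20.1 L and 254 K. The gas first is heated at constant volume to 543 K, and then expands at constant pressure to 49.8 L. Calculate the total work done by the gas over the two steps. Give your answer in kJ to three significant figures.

W_total ≈ 8.76 kJ

Step 1 (isochoric): W = 0 (constant volume).
After step 1: P = 295 kPa (V unchanged).
Step 2 (isobaric): W = PΔV = (295 kPa)(49.8 − 20.1 L) = 8762 J.
W_total = 0 + 8762 = 8762 J.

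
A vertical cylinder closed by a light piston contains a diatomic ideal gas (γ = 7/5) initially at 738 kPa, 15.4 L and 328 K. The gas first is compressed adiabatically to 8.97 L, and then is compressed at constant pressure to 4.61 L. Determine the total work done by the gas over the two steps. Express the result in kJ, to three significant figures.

Step 1 (adiabatic): W = (P₁V₁ − P₂V₂)/(γ−1) = (11365 − 14108)/0.4 = -6857 J.
After step 1: P = 1573 kPa, V = 8.97 L, T = 407.2 K.
Step 2 (isobaric): W = PΔV = (1573 kPa)(4.61 − 8.97 L) = -6857 J.
W_total = -6857 − 6857 = -13715 J.

W_total ≈ -13.7 kJ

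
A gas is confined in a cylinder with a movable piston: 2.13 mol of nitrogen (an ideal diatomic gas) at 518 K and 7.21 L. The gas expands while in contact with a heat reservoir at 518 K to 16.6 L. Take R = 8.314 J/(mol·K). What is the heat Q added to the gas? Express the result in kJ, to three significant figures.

Q ≈ 7.65 kJ

Isothermal ⇒ ΔU = 0, so Q = W = nRT ln(V₂/V₁).
Q = (2.13)(8.314)(518) ln(16.6/7.21) = 9173 × 0.8339 = 7650 J.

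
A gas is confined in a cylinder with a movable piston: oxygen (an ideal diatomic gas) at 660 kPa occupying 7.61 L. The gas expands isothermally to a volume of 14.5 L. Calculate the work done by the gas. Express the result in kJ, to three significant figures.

W ≈ 3.24 kJ

Isothermal: W = nRT ln(V₂/V₁) = P₁V₁ ln(V₂/V₁).
P₁V₁ = (660 kPa)(7.61 L) = 5023 J.
W = 5023 × ln(14.5/7.61) = 5023 × 0.6447
W_by_gas = 3238 J.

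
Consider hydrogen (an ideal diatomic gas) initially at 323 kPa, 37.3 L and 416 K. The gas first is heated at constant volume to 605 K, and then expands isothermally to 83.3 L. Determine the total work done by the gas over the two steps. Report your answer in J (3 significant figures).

W_total ≈ 14100 J

Step 1 (isochoric): W = 0 (constant volume).
After step 1: P = 469.7 kPa (V unchanged).
Step 2 (isothermal): W = P₁V₁ ln(V₂/V₁) = (17522) ln(83.3/37.3) = 14078 J.
W_total = 0 + 14078 = 14078 J.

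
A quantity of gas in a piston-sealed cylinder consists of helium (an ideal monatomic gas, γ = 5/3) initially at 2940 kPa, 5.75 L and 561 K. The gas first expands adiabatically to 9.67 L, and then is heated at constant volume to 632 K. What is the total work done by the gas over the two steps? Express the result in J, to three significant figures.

W_total ≈ 7430 J

Step 1 (adiabatic): W = (P₁V₁ − P₂V₂)/(γ−1) = (16905 − 11954)/0.667 = 7427 J.
Step 2 (isochoric): W = 0 (constant volume).
W_total = 7427 + 0 = 7427 J.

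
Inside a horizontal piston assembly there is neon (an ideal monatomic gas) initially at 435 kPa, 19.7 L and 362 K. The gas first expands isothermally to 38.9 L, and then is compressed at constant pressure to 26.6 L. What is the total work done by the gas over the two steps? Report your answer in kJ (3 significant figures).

W_total ≈ 3.12 kJ

Step 1 (isothermal): W = P₁V₁ ln(V₂/V₁) = (8570) ln(38.9/19.7) = 5830 J.
After step 1: P = 220.3 kPa, V = 38.9 L, T = 362 K.
Step 2 (isobaric): W = PΔV = (220.3 kPa)(26.6 − 38.9 L) = -2710 J.
W_total = 5830 − 2710 = 3121 J.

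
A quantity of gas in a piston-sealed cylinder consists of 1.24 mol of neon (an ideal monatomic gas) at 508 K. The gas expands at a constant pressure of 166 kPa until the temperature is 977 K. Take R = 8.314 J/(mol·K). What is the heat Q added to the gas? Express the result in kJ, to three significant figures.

Q ≈ 12.1 kJ

Isobaric: W = nRΔT = (1.24)(8.314)(469) = 4835 J.
ΔU = nCᵥΔT with Cᵥ = 3R/2: ΔU = (1.24)(12.47)(469) = 7253 J.
Q = ΔU + W = 7253 + 4835 = 12088 J.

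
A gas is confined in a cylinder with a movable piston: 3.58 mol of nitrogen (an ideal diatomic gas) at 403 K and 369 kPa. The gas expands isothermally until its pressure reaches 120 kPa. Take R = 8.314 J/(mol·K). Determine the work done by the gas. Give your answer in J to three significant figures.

W ≈ 13500 J

Isothermal process: W = nRT ln(V₂/V₁) = nRT ln(P₁/P₂).
W = (3.58)(8.314)(403) × ln(369/120)
  = 11995 × ln(3.075) = 11995 × 1.123
W_by_gas = 13474 J.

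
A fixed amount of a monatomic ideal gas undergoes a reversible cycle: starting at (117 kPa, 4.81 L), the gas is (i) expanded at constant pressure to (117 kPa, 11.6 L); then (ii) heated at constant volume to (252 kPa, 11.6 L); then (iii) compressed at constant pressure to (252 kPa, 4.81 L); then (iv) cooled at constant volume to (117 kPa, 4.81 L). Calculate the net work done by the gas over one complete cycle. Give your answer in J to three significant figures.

W_net ≈ -917 J

Constant-volume legs do no work.
W(i) = (117)(11.6 − 4.81) = 794.4 J; W(iii) = (252)(4.81 − 11.6) = -1711 J.
W_net = 794.4 − 1711 = -916.6 J (the counter-clockwise enclosed area).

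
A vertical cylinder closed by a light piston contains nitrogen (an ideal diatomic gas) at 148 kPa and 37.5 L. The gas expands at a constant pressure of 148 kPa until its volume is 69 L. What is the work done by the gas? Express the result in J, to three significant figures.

Isobaric: W = P ΔV.
W = (148 kPa)(69 − 37.5 L) = (148)(31.5) = 4662 J.

W ≈ 4660 J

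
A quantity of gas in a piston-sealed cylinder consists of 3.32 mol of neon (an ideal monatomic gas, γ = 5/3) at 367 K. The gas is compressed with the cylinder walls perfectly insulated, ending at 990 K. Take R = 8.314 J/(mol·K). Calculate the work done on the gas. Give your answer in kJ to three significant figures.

W ≈ 25.8 kJ

Adiabatic ⇒ Q = 0, so W_by = −ΔU = nCᵥ(T₁ − T₂).
Cᵥ = 3R/2 = 12.47 J/(mol·K).
W = (3.32)(12.47)(367 − 990) = -25795 J.
Work on gas = −W_by = 25795 J.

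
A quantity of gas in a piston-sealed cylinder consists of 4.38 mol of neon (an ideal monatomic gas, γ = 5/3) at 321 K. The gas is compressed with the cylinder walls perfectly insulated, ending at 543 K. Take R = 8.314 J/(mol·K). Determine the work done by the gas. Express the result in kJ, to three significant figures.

Adiabatic ⇒ Q = 0, so W_by = −ΔU = nCᵥ(T₁ − T₂).
Cᵥ = 3R/2 = 12.47 J/(mol·K).
W = (4.38)(12.47)(321 − 543) = -12126 J.

W ≈ -12.1 kJ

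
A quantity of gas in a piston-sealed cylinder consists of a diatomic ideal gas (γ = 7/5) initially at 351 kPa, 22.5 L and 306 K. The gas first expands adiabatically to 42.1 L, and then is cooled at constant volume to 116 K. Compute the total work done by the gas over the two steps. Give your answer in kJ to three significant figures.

W_total ≈ 4.38 kJ

Step 1 (adiabatic): W = (P₁V₁ − P₂V₂)/(γ−1) = (7898 − 6147)/0.4 = 4377 J.
Step 2 (isochoric): W = 0 (constant volume).
W_total = 4377 + 0 = 4377 J.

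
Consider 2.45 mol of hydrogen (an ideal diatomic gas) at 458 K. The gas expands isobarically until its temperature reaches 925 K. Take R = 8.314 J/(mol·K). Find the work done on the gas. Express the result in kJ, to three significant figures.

W ≈ -9.51 kJ

Isobaric: W = P ΔV = nR ΔT.
W = (2.45)(8.314)(925 − 458) = 9512 J.
Work on gas = −W_by = -9512 J.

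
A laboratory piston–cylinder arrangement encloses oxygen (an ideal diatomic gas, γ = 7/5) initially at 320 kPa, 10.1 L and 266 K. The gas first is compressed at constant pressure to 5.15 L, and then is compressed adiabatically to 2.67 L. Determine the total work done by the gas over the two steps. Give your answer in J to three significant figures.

W_total ≈ -2820 J

Step 1 (isobaric): W = PΔV = (320 kPa)(5.15 − 10.1 L) = -1584 J.
After step 1: P = 320 kPa, V = 5.15 L, T = 135.6 K.
Step 2 (adiabatic): W = (P₁V₁ − P₂V₂)/(γ−1) = (1648 − 2143)/0.4 = -1238 J.
W_total = -1584 − 1238 = -2822 J.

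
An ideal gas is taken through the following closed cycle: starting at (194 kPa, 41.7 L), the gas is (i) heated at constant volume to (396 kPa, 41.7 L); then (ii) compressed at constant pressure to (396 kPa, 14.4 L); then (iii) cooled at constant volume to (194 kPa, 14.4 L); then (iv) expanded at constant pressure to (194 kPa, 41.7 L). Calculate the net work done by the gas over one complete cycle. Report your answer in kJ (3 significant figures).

W_net ≈ -5.51 kJ

Constant-volume legs do no work.
W(ii) = (396)(14.4 − 41.7) = -10811 J; W(iv) = (194)(41.7 − 14.4) = 5296 J.
W_net = -10811 + 5296 = -5515 J (the counter-clockwise enclosed area).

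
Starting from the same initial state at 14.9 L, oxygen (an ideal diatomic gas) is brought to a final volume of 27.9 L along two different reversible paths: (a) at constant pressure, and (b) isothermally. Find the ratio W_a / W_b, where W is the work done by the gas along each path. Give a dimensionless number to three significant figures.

W_a / W_b ≈ 1.39

Path (a) isobaric: W = P₁(V₂ − V₁) → W_a/(P₁V₁) = 0.8725.
Path (b) isothermal: W = P₁V₁ ln(V₂/V₁) → W_b/(P₁V₁) = 0.6273.
W_a / W_b = 0.8725 / 0.6273 = 1.391.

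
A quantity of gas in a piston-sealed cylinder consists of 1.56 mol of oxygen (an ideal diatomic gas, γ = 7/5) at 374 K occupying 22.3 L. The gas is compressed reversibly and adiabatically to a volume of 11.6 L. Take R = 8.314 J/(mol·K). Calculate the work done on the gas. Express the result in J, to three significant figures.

Adiabatic: TV^(γ−1) = const with γ = 7/5.
T₂ = T₁ (V₁/V₂)^(γ−1) = 374 × (22.3/11.6)^0.4 = 374 × 1.299 = 485.7 K.
W_by = nCᵥ(T₁ − T₂) = (1.56)(20.79)(374 − 485.7) = -3623 J.
Work on gas = −W_by = 3623 J.

W ≈ 3620 J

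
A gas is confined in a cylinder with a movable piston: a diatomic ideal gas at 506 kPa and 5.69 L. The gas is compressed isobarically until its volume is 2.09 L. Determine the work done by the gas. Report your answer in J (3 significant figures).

W ≈ -1820 J

Isobaric: W = P ΔV.
W = (506 kPa)(2.09 − 5.69 L) = (506)(-3.6) = -1822 J.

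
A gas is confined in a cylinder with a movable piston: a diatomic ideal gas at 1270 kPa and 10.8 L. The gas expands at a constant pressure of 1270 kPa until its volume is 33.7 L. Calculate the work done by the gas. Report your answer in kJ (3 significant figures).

W ≈ 29.1 kJ

Isobaric: W = P ΔV.
W = (1270 kPa)(33.7 − 10.8 L) = (1270)(22.9) = 29083 J.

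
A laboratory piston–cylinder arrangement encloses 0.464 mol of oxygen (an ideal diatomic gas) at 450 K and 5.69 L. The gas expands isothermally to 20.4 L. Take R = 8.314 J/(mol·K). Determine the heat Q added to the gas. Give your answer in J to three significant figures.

Q ≈ 2220 J

Isothermal ⇒ ΔU = 0, so Q = W = nRT ln(V₂/V₁).
Q = (0.464)(8.314)(450) ln(20.4/5.69) = 1736 × 1.277 = 2217 J.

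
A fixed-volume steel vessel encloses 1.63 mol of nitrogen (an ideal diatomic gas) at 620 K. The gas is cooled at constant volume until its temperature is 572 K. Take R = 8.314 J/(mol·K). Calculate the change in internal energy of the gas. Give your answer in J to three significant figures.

ΔU ≈ -1630 J

Constant volume ⇒ W = 0, so Q = ΔU = nCᵥΔT with Cᵥ = 5R/2 = 20.79 J/(mol·K).
ΔU = (1.63)(20.79)(572 − 620) = -1626 J.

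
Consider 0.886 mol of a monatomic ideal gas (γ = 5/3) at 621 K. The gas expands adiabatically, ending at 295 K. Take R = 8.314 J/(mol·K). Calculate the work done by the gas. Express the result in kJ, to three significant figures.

Adiabatic ⇒ Q = 0, so W_by = −ΔU = nCᵥ(T₁ − T₂).
Cᵥ = 3R/2 = 12.47 J/(mol·K).
W = (0.886)(12.47)(621 − 295) = 3602 J.

W ≈ 3.60 kJ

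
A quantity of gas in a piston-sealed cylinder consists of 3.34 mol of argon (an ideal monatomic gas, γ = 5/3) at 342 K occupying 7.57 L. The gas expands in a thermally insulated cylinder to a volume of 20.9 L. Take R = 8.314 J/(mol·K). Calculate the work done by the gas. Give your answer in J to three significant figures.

W ≈ 7010 J

Adiabatic: TV^(γ−1) = const with γ = 5/3.
T₂ = T₁ (V₁/V₂)^(γ−1) = 342 × (7.57/20.9)^0.667 = 342 × 0.5081 = 173.8 K.
W_by = nCᵥ(T₁ − T₂) = (3.34)(12.47)(342 − 173.8) = 7007 J.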